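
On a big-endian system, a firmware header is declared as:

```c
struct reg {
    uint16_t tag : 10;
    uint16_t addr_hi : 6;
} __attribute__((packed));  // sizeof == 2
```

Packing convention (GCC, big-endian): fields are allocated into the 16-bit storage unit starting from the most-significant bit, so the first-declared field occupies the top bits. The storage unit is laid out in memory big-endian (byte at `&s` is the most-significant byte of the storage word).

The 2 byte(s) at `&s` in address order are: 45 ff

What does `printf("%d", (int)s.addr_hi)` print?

63

[0]=0x45 [1]=0xff (big-endian) → word 0x45ff
tag [6+:10] = (word>>6) & 0x3ff = 279
addr_hi [0+:6] = (word>>0) & 0x3f = 63  ←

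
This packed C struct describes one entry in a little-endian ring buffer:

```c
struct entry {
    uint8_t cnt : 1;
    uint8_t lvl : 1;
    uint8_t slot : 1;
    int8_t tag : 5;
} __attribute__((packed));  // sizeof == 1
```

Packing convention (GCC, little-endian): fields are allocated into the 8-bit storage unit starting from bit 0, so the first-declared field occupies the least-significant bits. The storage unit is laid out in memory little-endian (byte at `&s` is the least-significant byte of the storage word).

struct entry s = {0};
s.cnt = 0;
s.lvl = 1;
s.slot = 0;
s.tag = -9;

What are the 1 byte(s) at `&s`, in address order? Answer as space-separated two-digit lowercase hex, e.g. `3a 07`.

[0+:1] cnt=0 & 0x1 = 0x0; word=0x00
[1+:1] lvl=1 & 0x1 = 0x1; word=0x02
[2+:1] slot=0 & 0x1 = 0x0; word=0x02
[3+:5] tag=-9 & 0x1f = 0x17; word=0xba
word = 0xba → little-endian bytes:
  [0]=0xba

ba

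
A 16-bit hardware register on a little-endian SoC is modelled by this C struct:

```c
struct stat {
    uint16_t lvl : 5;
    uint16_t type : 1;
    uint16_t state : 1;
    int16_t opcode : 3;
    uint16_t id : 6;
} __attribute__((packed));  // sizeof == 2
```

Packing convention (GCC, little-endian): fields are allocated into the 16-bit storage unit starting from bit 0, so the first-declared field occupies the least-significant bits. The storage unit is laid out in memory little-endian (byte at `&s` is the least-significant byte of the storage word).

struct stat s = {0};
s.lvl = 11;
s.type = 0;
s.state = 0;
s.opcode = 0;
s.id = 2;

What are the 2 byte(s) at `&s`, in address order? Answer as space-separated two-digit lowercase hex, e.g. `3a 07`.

0b 08

[0+:5] lvl=11 & 0x1f = 0xb; word=0x000b
[5+:1] type=0 & 0x1 = 0x0; word=0x000b
[6+:1] state=0 & 0x1 = 0x0; word=0x000b
[7+:3] opcode=0 & 0x7 = 0x0; word=0x000b
[10+:6] id=2 & 0x3f = 0x2; word=0x080b
word = 0x080b → little-endian bytes:
  [0]=0x0b  [1]=0x08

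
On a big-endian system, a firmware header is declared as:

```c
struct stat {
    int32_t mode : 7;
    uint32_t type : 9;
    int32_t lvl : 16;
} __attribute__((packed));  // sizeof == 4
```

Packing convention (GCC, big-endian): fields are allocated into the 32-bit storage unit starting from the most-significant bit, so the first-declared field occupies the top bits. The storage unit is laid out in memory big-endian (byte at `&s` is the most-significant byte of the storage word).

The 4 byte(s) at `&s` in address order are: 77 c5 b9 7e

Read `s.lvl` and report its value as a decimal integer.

-18050

[0]=0x77 [1]=0xc5 [2]=0xb9 [3]=0x7e (big-endian) → word 0x77c5b97e
mode:7 @ bit 25 → (0x77c5b97e>>25)&0x7f = 0x3b
type:9 @ bit 16 → (0x77c5b97e>>16)&0x1ff = 0x1c5
lvl:16 @ bit 0 → (0x77c5b97e>>0)&0xffff = 0xb97e  ←
lvl signed 16b, MSB=1: 47486 - 65536 = -18050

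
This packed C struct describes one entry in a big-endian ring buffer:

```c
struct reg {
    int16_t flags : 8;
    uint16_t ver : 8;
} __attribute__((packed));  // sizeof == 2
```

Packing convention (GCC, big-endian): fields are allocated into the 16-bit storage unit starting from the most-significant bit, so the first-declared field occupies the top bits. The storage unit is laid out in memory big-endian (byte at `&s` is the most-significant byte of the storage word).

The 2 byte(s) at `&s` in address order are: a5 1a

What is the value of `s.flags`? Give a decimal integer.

[0]=0xa5 [1]=0x1a (big-endian) → word 0xa51a
flags [8+:8] = (word>>8) & 0xff = 165  ←
ver [0+:8] = (word>>0) & 0xff = 26
flags signed 8b, MSB=1: 165 - 256 = -91

-91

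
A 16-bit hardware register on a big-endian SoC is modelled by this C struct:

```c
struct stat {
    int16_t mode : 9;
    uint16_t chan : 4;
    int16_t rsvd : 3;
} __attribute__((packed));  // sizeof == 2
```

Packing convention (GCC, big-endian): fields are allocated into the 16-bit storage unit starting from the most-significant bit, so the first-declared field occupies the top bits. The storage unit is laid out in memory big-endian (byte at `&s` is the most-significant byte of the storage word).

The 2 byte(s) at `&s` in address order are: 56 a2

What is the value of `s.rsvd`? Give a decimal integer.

[0]=0x56 [1]=0xa2 (big-endian) → word 0x56a2
mode [7+:9] = (word>>7) & 0x1ff = 173
chan [3+:4] = (word>>3) & 0xf = 4
rsvd [0+:3] = (word>>0) & 0x7 = 2  ←
rsvd signed 3b, MSB=0: value = 2

2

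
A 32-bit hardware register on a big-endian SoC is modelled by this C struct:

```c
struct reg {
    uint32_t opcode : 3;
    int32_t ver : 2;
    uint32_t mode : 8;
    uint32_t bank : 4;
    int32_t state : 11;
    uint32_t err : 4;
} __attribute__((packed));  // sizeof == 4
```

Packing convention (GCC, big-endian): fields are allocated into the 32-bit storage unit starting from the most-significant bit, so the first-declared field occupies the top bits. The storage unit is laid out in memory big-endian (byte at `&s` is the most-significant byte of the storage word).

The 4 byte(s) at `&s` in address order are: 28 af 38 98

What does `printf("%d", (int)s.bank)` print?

[0]=0x28 [1]=0xaf [2]=0x38 [3]=0x98 (big-endian) → word 0x28af3898
opcode [29+:3] = (word>>29) & 0x7 = 1
ver [27+:2] = (word>>27) & 0x3 = 1
mode [19+:8] = (word>>19) & 0xff = 21
bank [15+:4] = (word>>15) & 0xf = 14  ←
state [4+:11] = (word>>4) & 0x7ff = 905
err [0+:4] = (word>>0) & 0xf = 8

14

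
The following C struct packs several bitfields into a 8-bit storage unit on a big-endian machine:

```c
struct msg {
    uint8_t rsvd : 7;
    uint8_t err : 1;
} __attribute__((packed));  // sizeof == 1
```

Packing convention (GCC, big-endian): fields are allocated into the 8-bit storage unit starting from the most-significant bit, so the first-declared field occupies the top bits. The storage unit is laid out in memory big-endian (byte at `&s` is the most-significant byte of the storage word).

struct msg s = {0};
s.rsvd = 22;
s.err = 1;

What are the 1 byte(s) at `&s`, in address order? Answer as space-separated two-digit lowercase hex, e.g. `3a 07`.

[1+:7] rsvd=22 & 0x7f = 0x16; word=0x2c
[0+:1] err=1 & 0x1 = 0x1; word=0x2d
word = 0x2d → big-endian bytes:
  [0]=0x2d

2d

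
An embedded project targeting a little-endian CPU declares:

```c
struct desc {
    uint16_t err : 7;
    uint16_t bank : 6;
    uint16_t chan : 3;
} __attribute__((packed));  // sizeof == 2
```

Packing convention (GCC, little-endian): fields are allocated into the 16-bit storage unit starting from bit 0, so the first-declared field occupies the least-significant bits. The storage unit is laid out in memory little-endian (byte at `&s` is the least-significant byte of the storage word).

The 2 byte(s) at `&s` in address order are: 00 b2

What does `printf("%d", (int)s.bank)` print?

36

[0]=0x00 [1]=0xb2 (little-endian) → word 0xb200
err [0+:7] = (word>>0) & 0x7f = 0
bank [7+:6] = (word>>7) & 0x3f = 36  ←
chan [13+:3] = (word>>13) & 0x7 = 5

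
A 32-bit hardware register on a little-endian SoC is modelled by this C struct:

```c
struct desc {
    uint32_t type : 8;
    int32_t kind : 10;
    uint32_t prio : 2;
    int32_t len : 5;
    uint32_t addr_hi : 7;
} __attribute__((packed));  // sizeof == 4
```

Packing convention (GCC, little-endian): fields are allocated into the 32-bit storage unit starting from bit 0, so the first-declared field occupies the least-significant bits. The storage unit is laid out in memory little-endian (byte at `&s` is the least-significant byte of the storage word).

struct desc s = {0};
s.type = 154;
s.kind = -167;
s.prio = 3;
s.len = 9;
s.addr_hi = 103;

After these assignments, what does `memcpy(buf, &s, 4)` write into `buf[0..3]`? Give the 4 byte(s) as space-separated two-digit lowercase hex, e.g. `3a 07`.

type (8b) val=154 bits=0x9a at bit 0: 0x0000009a
kind (10b) val=-167 bits=0x359 at bit 8: 0x0003599a
prio (2b) val=3 bits=0x3 at bit 18: 0x000f599a
len (5b) val=9 bits=0x9 at bit 20: 0x009f599a
addr_hi (7b) val=103 bits=0x67 at bit 25: 0xce9f599a
word = 0xce9f599a → little-endian bytes:
  [0]=0x9a  [1]=0x59  [2]=0x9f  [3]=0xce

9a 59 9f ce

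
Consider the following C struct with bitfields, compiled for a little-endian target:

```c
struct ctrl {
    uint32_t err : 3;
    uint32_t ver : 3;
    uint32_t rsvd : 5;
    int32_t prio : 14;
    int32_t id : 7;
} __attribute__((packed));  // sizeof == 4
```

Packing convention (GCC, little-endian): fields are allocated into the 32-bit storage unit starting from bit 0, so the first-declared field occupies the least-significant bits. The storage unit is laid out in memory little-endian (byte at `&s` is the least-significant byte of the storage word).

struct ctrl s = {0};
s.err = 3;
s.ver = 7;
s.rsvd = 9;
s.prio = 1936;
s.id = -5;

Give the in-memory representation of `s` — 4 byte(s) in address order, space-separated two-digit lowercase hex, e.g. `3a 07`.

err:3 = 3 → 0x3 << 0 → word 0x00000003
ver:3 = 7 → 0x7 << 3 → word 0x0000003b
rsvd:5 = 9 → 0x9 << 6 → word 0x0000027b
prio:14 = 1936 → 0x790 << 11 → word 0x003c827b
id:7 = -5 → 0x7b << 25 → word 0xf63c827b
word = 0xf63c827b → little-endian bytes:
  [0]=0x7b  [1]=0x82  [2]=0x3c  [3]=0xf6

7b 82 3c f6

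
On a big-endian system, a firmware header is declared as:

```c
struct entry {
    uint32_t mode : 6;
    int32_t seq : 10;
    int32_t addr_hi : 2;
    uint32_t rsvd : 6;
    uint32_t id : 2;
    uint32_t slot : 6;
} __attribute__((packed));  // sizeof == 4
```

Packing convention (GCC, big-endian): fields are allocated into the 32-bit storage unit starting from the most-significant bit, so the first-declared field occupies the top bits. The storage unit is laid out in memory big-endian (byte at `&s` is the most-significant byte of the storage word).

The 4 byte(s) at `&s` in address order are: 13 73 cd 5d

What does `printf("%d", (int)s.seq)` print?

-141

[0]=0x13 [1]=0x73 [2]=0xcd [3]=0x5d (big-endian) → word 0x1373cd5d
mode:6 @ bit 26 → (0x1373cd5d>>26)&0x3f = 0x4
seq:10 @ bit 16 → (0x1373cd5d>>16)&0x3ff = 0x373  ←
addr_hi:2 @ bit 14 → (0x1373cd5d>>14)&0x3 = 0x3
rsvd:6 @ bit 8 → (0x1373cd5d>>8)&0x3f = 0xd
id:2 @ bit 6 → (0x1373cd5d>>6)&0x3 = 0x1
slot:6 @ bit 0 → (0x1373cd5d>>0)&0x3f = 0x1d
seq signed 10b, MSB=1: 883 - 1024 = -141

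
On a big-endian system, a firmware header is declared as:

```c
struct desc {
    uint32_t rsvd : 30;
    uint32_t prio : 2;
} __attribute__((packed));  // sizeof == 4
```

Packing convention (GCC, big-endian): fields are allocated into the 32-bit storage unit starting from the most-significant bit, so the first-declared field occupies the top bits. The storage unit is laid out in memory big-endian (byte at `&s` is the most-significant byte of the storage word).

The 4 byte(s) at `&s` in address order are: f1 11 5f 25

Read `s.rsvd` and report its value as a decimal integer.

[0]=0xf1 [1]=0x11 [2]=0x5f [3]=0x25 (big-endian) → word 0xf1115f25
rsvd [2+:30] = (word>>2) & 0x3fffffff = 1011111881  ←
prio [0+:2] = (word>>0) & 0x3 = 1

1011111881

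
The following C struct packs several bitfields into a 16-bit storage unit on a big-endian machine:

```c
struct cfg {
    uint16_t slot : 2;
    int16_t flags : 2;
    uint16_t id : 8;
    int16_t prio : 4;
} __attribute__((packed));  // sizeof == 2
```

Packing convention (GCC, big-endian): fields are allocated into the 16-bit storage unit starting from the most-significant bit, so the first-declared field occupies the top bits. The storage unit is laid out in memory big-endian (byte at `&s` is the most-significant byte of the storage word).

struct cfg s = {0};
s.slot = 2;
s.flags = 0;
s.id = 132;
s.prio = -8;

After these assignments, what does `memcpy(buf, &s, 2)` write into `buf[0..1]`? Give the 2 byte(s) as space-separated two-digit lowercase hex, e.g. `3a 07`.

88 48

[14+:2] slot=2 & 0x3 = 0x2; word=0x8000
[12+:2] flags=0 & 0x3 = 0x0; word=0x8000
[4+:8] id=132 & 0xff = 0x84; word=0x8840
[0+:4] prio=-8 & 0xf = 0x8; word=0x8848
word = 0x8848 → big-endian bytes:
  [0]=0x88  [1]=0x48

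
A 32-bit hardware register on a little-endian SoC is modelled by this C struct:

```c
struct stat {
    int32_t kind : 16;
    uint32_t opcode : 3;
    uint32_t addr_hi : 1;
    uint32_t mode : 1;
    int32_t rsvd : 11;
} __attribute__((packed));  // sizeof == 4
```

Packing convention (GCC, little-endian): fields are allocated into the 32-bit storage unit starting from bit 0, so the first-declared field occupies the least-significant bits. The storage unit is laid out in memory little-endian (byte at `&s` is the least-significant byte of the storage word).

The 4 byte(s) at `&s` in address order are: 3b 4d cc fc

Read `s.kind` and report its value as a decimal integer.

19771

[0]=0x3b [1]=0x4d [2]=0xcc [3]=0xfc (little-endian) → word 0xfccc4d3b
kind:16 @ bit 0 → (0xfccc4d3b>>0)&0xffff = 0x4d3b  ←
opcode:3 @ bit 16 → (0xfccc4d3b>>16)&0x7 = 0x4
addr_hi:1 @ bit 19 → (0xfccc4d3b>>19)&0x1 = 0x1
mode:1 @ bit 20 → (0xfccc4d3b>>20)&0x1 = 0x0
rsvd:11 @ bit 21 → (0xfccc4d3b>>21)&0x7ff = 0x7e6
kind signed 16b, MSB=0: value = 19771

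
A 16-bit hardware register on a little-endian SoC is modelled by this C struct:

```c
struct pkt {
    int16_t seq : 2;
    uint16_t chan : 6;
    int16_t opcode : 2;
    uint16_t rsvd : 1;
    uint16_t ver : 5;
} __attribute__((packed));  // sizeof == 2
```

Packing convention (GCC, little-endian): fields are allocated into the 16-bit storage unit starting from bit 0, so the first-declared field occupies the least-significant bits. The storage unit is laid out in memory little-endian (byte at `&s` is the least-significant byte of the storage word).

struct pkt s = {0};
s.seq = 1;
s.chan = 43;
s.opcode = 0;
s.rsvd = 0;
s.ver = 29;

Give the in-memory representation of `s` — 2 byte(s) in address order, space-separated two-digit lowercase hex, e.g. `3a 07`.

seq (2b) val=1 bits=0x1 at bit 0: 0x0001
chan (6b) val=43 bits=0x2b at bit 2: 0x00ad
opcode (2b) val=0 bits=0x0 at bit 8: 0x00ad
rsvd (1b) val=0 bits=0x0 at bit 10: 0x00ad
ver (5b) val=29 bits=0x1d at bit 11: 0xe8ad
word = 0xe8ad → little-endian bytes:
  [0]=0xad  [1]=0xe8

ad e8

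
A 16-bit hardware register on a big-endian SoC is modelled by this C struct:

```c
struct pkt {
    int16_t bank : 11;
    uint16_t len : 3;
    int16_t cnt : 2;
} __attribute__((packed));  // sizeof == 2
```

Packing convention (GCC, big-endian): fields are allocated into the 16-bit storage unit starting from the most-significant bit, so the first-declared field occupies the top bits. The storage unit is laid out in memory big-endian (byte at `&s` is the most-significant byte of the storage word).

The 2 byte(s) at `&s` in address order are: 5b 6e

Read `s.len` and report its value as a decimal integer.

3

[0]=0x5b [1]=0x6e (big-endian) → word 0x5b6e
bank:11 @ bit 5 → (0x5b6e>>5)&0x7ff = 0x2db
len:3 @ bit 2 → (0x5b6e>>2)&0x7 = 0x3  ←
cnt:2 @ bit 0 → (0x5b6e>>0)&0x3 = 0x2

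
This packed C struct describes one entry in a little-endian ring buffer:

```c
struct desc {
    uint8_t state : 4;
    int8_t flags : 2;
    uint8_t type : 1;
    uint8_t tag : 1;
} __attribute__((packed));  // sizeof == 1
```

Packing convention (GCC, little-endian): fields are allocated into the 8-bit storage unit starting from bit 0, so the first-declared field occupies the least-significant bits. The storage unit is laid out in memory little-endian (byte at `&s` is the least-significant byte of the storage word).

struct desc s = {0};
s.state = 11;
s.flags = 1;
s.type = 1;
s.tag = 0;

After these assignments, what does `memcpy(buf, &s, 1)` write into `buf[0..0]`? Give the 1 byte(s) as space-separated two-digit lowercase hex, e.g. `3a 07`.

state:4 = 11 → 0xb << 0 → word 0x0b
flags:2 = 1 → 0x1 << 4 → word 0x1b
type:1 = 1 → 0x1 << 6 → word 0x5b
tag:1 = 0 → 0x0 << 7 → word 0x5b
word = 0x5b → little-endian bytes:
  [0]=0x5b

5b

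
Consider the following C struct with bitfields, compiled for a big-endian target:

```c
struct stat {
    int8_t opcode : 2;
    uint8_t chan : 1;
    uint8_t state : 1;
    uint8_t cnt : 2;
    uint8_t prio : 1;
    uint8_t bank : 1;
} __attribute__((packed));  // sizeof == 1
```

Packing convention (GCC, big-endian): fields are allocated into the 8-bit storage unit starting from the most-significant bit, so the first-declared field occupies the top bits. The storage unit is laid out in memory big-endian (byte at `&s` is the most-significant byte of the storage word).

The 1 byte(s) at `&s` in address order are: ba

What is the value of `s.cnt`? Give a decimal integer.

2

[0]=0xba (big-endian) → word 0xba
opcode:2 @ bit 6 → (0xba>>6)&0x3 = 0x2
chan:1 @ bit 5 → (0xba>>5)&0x1 = 0x1
state:1 @ bit 4 → (0xba>>4)&0x1 = 0x1
cnt:2 @ bit 2 → (0xba>>2)&0x3 = 0x2  ←
prio:1 @ bit 1 → (0xba>>1)&0x1 = 0x1
bank:1 @ bit 0 → (0xba>>0)&0x1 = 0x0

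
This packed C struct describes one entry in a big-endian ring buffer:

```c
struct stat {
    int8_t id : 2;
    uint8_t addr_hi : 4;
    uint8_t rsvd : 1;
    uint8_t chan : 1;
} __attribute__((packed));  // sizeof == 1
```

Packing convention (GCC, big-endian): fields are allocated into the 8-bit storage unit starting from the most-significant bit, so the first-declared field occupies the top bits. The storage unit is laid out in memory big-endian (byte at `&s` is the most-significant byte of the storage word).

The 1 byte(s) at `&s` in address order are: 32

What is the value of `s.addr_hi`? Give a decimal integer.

12

[0]=0x32 (big-endian) → word 0x32
id:2 @ bit 6 → (0x32>>6)&0x3 = 0x0
addr_hi:4 @ bit 2 → (0x32>>2)&0xf = 0xc  ←
rsvd:1 @ bit 1 → (0x32>>1)&0x1 = 0x1
chan:1 @ bit 0 → (0x32>>0)&0x1 = 0x0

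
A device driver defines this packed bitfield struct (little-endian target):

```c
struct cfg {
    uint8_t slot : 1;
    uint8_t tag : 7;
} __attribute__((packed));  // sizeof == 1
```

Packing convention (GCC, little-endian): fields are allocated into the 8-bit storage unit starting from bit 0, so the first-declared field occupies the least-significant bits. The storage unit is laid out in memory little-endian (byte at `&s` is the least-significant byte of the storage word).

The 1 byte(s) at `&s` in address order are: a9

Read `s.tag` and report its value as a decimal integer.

[0]=0xa9 (little-endian) → word 0xa9
slot:1 @ bit 0 → (0xa9>>0)&0x1 = 0x1
tag:7 @ bit 1 → (0xa9>>1)&0x7f = 0x54  ←

84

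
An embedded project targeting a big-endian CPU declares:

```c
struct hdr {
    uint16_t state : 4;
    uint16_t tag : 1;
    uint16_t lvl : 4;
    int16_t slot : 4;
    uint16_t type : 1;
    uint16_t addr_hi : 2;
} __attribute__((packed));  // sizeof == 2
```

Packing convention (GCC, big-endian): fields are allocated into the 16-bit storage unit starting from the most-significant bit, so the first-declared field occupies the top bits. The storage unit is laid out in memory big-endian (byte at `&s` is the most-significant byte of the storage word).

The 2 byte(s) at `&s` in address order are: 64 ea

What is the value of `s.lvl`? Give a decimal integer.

9

[0]=0x64 [1]=0xea (big-endian) → word 0x64ea
state:4 @ bit 12 → (0x64ea>>12)&0xf = 0x6
tag:1 @ bit 11 → (0x64ea>>11)&0x1 = 0x0
lvl:4 @ bit 7 → (0x64ea>>7)&0xf = 0x9  ←
slot:4 @ bit 3 → (0x64ea>>3)&0xf = 0xd
type:1 @ bit 2 → (0x64ea>>2)&0x1 = 0x0
addr_hi:2 @ bit 0 → (0x64ea>>0)&0x3 = 0x2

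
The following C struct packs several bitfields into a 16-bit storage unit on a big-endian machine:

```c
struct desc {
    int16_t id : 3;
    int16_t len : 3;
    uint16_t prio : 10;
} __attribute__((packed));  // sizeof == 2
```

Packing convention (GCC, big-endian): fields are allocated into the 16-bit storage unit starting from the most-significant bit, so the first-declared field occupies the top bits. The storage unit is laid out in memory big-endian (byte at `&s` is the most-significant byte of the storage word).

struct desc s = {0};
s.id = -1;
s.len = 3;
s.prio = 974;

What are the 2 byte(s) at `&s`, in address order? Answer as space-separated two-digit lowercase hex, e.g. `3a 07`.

ef ce

id:3 = -1 → 0x7 << 13 → word 0xe000
len:3 = 3 → 0x3 << 10 → word 0xec00
prio:10 = 974 → 0x3ce << 0 → word 0xefce
word = 0xefce → big-endian bytes:
  [0]=0xef  [1]=0xce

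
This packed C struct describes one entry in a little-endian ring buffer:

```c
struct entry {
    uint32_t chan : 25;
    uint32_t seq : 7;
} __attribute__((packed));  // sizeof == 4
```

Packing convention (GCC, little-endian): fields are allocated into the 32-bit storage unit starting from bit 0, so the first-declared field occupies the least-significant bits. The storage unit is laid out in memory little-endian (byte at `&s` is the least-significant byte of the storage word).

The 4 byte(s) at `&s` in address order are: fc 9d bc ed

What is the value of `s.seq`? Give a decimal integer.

[0]=0xfc [1]=0x9d [2]=0xbc [3]=0xed (little-endian) → word 0xedbc9dfc
chan [0+:25] = (word>>0) & 0x1ffffff = 29138428
seq [25+:7] = (word>>25) & 0x7f = 118  ←

118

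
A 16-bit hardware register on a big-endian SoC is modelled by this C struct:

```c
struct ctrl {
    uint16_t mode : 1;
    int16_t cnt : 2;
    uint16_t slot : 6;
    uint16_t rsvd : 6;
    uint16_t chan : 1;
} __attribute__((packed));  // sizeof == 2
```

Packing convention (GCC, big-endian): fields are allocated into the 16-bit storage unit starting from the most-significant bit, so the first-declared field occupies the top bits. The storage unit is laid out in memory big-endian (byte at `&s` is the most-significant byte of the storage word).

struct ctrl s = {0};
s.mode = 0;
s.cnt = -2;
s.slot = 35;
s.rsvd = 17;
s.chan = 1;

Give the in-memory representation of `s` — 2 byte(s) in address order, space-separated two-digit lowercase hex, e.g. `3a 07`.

51 a3

mode:1 = 0 → 0x0 << 15 → word 0x0000
cnt:2 = -2 → 0x2 << 13 → word 0x4000
slot:6 = 35 → 0x23 << 7 → word 0x5180
rsvd:6 = 17 → 0x11 << 1 → word 0x51a2
chan:1 = 1 → 0x1 << 0 → word 0x51a3
word = 0x51a3 → big-endian bytes:
  [0]=0x51  [1]=0xa3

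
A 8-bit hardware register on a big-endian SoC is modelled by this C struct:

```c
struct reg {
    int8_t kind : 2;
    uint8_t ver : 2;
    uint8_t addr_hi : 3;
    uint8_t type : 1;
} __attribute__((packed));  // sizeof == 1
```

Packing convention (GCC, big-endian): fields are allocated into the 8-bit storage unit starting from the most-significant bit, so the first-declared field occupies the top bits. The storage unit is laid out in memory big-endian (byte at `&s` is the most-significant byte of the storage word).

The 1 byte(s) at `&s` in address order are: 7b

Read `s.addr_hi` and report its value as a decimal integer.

5

[0]=0x7b (big-endian) → word 0x7b
kind [6+:2] = (word>>6) & 0x3 = 1
ver [4+:2] = (word>>4) & 0x3 = 3
addr_hi [1+:3] = (word>>1) & 0x7 = 5  ←
type [0+:1] = (word>>0) & 0x1 = 1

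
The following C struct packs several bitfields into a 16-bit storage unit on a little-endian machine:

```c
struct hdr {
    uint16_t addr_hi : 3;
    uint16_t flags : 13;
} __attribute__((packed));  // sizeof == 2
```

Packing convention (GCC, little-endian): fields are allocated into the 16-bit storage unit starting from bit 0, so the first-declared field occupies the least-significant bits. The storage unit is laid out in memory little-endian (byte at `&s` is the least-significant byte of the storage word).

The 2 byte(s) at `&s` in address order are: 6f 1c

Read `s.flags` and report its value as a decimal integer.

909

[0]=0x6f [1]=0x1c (little-endian) → word 0x1c6f
addr_hi:3 @ bit 0 → (0x1c6f>>0)&0x7 = 0x7
flags:13 @ bit 3 → (0x1c6f>>3)&0x1fff = 0x38d  ←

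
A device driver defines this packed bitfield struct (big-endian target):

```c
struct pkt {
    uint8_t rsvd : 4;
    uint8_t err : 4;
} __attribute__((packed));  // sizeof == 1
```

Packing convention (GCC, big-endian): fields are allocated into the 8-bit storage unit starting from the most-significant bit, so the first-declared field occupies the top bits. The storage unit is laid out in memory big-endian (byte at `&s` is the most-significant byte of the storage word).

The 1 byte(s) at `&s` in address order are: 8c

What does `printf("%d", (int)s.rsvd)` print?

8

[0]=0x8c (big-endian) → word 0x8c
rsvd [4+:4] = (word>>4) & 0xf = 8  ←
err [0+:4] = (word>>0) & 0xf = 12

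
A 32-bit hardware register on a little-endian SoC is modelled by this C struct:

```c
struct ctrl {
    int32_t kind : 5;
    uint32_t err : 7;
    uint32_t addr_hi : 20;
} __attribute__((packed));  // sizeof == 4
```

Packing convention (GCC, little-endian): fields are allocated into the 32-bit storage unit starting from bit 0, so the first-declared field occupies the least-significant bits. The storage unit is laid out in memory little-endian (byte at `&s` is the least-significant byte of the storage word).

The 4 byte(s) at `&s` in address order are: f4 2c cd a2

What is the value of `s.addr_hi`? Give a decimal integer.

666834

[0]=0xf4 [1]=0x2c [2]=0xcd [3]=0xa2 (little-endian) → word 0xa2cd2cf4
kind:5 @ bit 0 → (0xa2cd2cf4>>0)&0x1f = 0x14
err:7 @ bit 5 → (0xa2cd2cf4>>5)&0x7f = 0x67
addr_hi:20 @ bit 12 → (0xa2cd2cf4>>12)&0xfffff = 0xa2cd2  ←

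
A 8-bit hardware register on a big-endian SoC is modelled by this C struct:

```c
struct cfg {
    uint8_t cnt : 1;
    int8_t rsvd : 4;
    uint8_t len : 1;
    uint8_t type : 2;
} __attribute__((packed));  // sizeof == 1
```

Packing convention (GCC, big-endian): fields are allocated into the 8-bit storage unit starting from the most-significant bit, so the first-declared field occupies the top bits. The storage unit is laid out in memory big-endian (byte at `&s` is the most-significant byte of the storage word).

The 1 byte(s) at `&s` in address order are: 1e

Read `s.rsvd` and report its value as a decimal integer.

3

[0]=0x1e (big-endian) → word 0x1e
cnt:1 @ bit 7 → (0x1e>>7)&0x1 = 0x0
rsvd:4 @ bit 3 → (0x1e>>3)&0xf = 0x3  ←
len:1 @ bit 2 → (0x1e>>2)&0x1 = 0x1
type:2 @ bit 0 → (0x1e>>0)&0x3 = 0x2
rsvd signed 4b, MSB=0: value = 3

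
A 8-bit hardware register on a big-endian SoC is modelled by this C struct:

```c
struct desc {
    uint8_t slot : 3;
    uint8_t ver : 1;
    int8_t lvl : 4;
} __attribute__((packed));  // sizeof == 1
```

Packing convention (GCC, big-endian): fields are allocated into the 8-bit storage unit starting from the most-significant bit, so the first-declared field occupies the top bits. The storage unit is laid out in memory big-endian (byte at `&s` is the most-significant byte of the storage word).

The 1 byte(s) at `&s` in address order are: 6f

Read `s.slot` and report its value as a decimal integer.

3

[0]=0x6f (big-endian) → word 0x6f
slot:3 @ bit 5 → (0x6f>>5)&0x7 = 0x3  ←
ver:1 @ bit 4 → (0x6f>>4)&0x1 = 0x0
lvl:4 @ bit 0 → (0x6f>>0)&0xf = 0xf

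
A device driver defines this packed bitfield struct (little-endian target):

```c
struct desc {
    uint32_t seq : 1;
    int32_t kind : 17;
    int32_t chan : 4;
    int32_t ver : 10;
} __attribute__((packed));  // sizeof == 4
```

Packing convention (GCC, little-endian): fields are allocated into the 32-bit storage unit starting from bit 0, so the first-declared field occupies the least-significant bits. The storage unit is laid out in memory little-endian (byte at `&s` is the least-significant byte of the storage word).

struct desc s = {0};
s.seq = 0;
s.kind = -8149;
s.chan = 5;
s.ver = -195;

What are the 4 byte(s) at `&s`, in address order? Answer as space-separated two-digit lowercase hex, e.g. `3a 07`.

56 c0 57 cf

[0+:1] seq=0 & 0x1 = 0x0; word=0x00000000
[1+:17] kind=-8149 & 0x1ffff = 0x1e02b; word=0x0003c056
[18+:4] chan=5 & 0xf = 0x5; word=0x0017c056
[22+:10] ver=-195 & 0x3ff = 0x33d; word=0xcf57c056
word = 0xcf57c056 → little-endian bytes:
  [0]=0x56  [1]=0xc0  [2]=0x57  [3]=0xcf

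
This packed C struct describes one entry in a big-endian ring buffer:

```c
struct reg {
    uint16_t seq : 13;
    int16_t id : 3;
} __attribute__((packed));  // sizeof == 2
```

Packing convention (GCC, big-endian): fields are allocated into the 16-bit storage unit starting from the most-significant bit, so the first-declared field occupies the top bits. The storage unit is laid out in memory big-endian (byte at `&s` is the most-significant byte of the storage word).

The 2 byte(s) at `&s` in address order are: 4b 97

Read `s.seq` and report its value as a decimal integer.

[0]=0x4b [1]=0x97 (big-endian) → word 0x4b97
seq [3+:13] = (word>>3) & 0x1fff = 2418  ←
id [0+:3] = (word>>0) & 0x7 = 7

2418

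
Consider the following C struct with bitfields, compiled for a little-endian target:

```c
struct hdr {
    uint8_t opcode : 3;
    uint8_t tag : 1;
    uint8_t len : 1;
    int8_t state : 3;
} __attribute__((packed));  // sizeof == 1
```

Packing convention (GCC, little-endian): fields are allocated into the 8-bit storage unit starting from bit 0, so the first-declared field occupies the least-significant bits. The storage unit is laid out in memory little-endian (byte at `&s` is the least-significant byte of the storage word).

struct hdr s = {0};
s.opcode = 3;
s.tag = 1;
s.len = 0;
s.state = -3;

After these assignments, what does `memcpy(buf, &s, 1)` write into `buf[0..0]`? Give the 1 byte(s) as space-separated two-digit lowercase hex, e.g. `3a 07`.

opcode:3 = 3 → 0x3 << 0 → word 0x03
tag:1 = 1 → 0x1 << 3 → word 0x0b
len:1 = 0 → 0x0 << 4 → word 0x0b
state:3 = -3 → 0x5 << 5 → word 0xab
word = 0xab → little-endian bytes:
  [0]=0xab

ab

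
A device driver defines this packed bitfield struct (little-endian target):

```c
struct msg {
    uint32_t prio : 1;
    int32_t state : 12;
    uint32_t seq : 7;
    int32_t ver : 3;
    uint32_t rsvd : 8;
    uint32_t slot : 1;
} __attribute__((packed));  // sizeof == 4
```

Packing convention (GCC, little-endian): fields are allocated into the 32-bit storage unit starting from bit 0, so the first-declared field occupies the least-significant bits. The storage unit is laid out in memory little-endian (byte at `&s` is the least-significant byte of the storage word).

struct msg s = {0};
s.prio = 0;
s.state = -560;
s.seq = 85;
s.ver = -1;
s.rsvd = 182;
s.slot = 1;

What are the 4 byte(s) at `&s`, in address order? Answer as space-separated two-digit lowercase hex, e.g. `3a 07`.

prio:1 = 0 → 0x0 << 0 → word 0x00000000
state:12 = -560 → 0xdd0 << 1 → word 0x00001ba0
seq:7 = 85 → 0x55 << 13 → word 0x000abba0
ver:3 = -1 → 0x7 << 20 → word 0x007abba0
rsvd:8 = 182 → 0xb6 << 23 → word 0x5b7abba0
slot:1 = 1 → 0x1 << 31 → word 0xdb7abba0
word = 0xdb7abba0 → little-endian bytes:
  [0]=0xa0  [1]=0xbb  [2]=0x7a  [3]=0xdb

a0 bb 7a db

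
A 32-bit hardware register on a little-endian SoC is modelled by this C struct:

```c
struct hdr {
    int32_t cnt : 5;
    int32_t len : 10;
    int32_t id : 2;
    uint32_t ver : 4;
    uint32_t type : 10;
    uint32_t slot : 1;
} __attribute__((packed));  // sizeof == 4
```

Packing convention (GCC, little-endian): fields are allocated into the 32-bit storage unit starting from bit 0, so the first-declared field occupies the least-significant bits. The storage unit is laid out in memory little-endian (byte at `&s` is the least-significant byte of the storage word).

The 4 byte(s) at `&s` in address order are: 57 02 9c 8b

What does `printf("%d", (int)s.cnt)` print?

-9

[0]=0x57 [1]=0x02 [2]=0x9c [3]=0x8b (little-endian) → word 0x8b9c0257
cnt:5 @ bit 0 → (0x8b9c0257>>0)&0x1f = 0x17  ←
len:10 @ bit 5 → (0x8b9c0257>>5)&0x3ff = 0x12
id:2 @ bit 15 → (0x8b9c0257>>15)&0x3 = 0x0
ver:4 @ bit 17 → (0x8b9c0257>>17)&0xf = 0xe
type:10 @ bit 21 → (0x8b9c0257>>21)&0x3ff = 0x5c
slot:1 @ bit 31 → (0x8b9c0257>>31)&0x1 = 0x1
cnt signed 5b, MSB=1: 23 - 32 = -9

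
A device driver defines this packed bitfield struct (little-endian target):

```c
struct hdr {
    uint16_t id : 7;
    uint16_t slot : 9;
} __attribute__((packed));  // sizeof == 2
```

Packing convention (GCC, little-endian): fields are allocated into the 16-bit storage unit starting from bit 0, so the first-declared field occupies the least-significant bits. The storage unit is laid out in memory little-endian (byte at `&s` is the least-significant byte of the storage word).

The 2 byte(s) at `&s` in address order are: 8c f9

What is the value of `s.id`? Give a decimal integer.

[0]=0x8c [1]=0xf9 (little-endian) → word 0xf98c
id:7 @ bit 0 → (0xf98c>>0)&0x7f = 0xc  ←
slot:9 @ bit 7 → (0xf98c>>7)&0x1ff = 0x1f3

12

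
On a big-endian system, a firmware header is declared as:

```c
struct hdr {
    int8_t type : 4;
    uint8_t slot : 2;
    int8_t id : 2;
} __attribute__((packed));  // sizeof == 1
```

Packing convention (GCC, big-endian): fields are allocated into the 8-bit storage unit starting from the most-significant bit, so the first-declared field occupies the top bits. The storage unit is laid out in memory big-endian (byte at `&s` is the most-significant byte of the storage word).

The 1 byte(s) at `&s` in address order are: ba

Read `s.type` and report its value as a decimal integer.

-5

[0]=0xba (big-endian) → word 0xba
type:4 @ bit 4 → (0xba>>4)&0xf = 0xb  ←
slot:2 @ bit 2 → (0xba>>2)&0x3 = 0x2
id:2 @ bit 0 → (0xba>>0)&0x3 = 0x2
type signed 4b, MSB=1: 11 - 16 = -5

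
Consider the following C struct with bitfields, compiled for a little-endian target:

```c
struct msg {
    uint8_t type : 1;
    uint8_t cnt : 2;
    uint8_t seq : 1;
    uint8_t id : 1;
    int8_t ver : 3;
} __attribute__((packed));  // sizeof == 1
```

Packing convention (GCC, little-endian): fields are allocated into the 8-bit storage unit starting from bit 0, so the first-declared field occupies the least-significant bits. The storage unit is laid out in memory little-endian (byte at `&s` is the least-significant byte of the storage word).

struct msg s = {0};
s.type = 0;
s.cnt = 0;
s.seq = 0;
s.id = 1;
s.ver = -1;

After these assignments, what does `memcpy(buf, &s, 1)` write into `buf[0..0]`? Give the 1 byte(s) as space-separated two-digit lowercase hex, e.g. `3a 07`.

f0

type (1b) val=0 bits=0x0 at bit 0: 0x00
cnt (2b) val=0 bits=0x0 at bit 1: 0x00
seq (1b) val=0 bits=0x0 at bit 3: 0x00
id (1b) val=1 bits=0x1 at bit 4: 0x10
ver (3b) val=-1 bits=0x7 at bit 5: 0xf0
word = 0xf0 → little-endian bytes:
  [0]=0xf0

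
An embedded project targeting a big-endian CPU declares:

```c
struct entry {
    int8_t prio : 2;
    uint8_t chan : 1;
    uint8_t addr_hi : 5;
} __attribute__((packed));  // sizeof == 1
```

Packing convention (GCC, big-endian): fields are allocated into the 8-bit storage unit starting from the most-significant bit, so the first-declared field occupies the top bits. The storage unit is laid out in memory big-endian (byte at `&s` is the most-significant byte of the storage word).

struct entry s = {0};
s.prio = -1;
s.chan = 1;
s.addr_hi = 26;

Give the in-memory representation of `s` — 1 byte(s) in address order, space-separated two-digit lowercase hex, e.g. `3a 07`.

prio (2b) val=-1 bits=0x3 at bit 6: 0xc0
chan (1b) val=1 bits=0x1 at bit 5: 0xe0
addr_hi (5b) val=26 bits=0x1a at bit 0: 0xfa
word = 0xfa → big-endian bytes:
  [0]=0xfa

fa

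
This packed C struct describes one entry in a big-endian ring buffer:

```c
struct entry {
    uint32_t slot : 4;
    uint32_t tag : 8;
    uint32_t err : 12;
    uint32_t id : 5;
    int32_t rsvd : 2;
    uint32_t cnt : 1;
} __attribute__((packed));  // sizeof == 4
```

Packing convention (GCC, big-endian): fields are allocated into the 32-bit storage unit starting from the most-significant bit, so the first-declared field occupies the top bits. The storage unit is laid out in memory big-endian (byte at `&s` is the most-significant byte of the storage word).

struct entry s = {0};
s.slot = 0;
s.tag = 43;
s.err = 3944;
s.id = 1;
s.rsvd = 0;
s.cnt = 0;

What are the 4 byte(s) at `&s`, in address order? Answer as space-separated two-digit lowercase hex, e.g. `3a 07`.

slot (4b) val=0 bits=0x0 at bit 28: 0x00000000
tag (8b) val=43 bits=0x2b at bit 20: 0x02b00000
err (12b) val=3944 bits=0xf68 at bit 8: 0x02bf6800
id (5b) val=1 bits=0x1 at bit 3: 0x02bf6808
rsvd (2b) val=0 bits=0x0 at bit 1: 0x02bf6808
cnt (1b) val=0 bits=0x0 at bit 0: 0x02bf6808
word = 0x02bf6808 → big-endian bytes:
  [0]=0x02  [1]=0xbf  [2]=0x68  [3]=0x08

02 bf 68 08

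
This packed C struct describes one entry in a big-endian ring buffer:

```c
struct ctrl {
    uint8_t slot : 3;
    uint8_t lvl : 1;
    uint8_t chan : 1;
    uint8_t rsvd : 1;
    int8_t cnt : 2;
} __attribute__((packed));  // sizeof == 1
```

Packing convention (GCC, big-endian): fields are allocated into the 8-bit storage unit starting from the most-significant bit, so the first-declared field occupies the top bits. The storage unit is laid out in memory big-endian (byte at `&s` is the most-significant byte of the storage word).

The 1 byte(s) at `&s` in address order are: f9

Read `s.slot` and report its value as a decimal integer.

[0]=0xf9 (big-endian) → word 0xf9
slot [5+:3] = (word>>5) & 0x7 = 7  ←
lvl [4+:1] = (word>>4) & 0x1 = 1
chan [3+:1] = (word>>3) & 0x1 = 1
rsvd [2+:1] = (word>>2) & 0x1 = 0
cnt [0+:2] = (word>>0) & 0x3 = 1

7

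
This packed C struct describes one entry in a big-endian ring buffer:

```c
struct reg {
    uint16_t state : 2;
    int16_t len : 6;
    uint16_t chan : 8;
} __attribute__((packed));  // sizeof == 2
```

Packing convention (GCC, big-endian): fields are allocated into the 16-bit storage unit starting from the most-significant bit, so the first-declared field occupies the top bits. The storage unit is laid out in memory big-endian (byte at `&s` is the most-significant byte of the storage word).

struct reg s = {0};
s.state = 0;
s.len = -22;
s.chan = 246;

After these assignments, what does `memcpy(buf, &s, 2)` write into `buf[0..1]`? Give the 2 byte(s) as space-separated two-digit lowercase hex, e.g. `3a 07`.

[14+:2] state=0 & 0x3 = 0x0; word=0x0000
[8+:6] len=-22 & 0x3f = 0x2a; word=0x2a00
[0+:8] chan=246 & 0xff = 0xf6; word=0x2af6
word = 0x2af6 → big-endian bytes:
  [0]=0x2a  [1]=0xf6

2a f6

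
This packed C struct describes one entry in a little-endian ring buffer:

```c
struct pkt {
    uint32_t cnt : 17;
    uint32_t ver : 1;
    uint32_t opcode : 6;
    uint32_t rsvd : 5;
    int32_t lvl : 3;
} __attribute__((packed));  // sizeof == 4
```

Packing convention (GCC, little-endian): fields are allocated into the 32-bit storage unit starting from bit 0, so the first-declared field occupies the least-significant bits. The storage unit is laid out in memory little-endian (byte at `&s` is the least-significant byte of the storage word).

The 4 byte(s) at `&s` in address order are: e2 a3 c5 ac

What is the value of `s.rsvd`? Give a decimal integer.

[0]=0xe2 [1]=0xa3 [2]=0xc5 [3]=0xac (little-endian) → word 0xacc5a3e2
cnt [0+:17] = (word>>0) & 0x1ffff = 107490
ver [17+:1] = (word>>17) & 0x1 = 0
opcode [18+:6] = (word>>18) & 0x3f = 49
rsvd [24+:5] = (word>>24) & 0x1f = 12  ←
lvl [29+:3] = (word>>29) & 0x7 = 5

12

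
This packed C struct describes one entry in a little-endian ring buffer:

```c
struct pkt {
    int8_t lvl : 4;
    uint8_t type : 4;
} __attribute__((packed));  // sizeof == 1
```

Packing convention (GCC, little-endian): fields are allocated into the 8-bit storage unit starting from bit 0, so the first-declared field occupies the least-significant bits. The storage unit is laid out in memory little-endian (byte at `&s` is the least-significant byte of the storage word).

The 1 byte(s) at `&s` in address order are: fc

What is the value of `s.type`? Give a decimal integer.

15

[0]=0xfc (little-endian) → word 0xfc
lvl [0+:4] = (word>>0) & 0xf = 12
type [4+:4] = (word>>4) & 0xf = 15  ←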